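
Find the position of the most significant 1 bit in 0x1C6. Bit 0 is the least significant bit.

0x1C6 = 111000110
The topmost 1 is at position 8 (since 2^8 = 256 ≤ 454 < 512).

8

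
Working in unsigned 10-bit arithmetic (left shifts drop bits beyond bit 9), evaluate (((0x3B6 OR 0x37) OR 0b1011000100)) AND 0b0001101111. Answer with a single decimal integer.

0x3B6 = 1110110110
0x37 = 0000110111
→ OR → 1110110111 = 951
0b1011000100 = 1011000100
→ OR → 1111110111 = 1015
0b0001101111 = 0001101111
→ AND → 0001100111 = 103

103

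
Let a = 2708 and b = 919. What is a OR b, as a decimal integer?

2967

2708 = 101010010100
919 = 001110010111
 OR → 101110010111 = 2967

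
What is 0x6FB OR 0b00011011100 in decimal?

0x6FB = 11011111011
b = 00011011100
 OR → 11011111111 = 1791

1791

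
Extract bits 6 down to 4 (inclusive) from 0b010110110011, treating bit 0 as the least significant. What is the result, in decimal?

3

v = 010110110011
Shift right by 4: 01011011
Mask low 3 bits: 011 = 3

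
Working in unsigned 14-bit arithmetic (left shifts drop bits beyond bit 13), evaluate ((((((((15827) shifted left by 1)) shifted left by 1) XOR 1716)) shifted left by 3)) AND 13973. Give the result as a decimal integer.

1664

15827 = 11110111010011
→ shifted left by 1 (mod 2^14) → 11101110100110 = 15270
→ shifted left by 1 (mod 2^14) → 11011101001100 = 14156
1716 = 00011010110100
→ XOR → 11000111111000 = 12792
→ shifted left by 3 (mod 2^14) → 00111111000000 = 4032
13973 = 11011010010101
→ AND → 00011010000000 = 1664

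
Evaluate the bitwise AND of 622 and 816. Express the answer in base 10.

544

622 = 1001101110
816 = 1100110000
AND → 1000100000 = 544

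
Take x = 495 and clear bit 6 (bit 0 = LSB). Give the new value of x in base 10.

431

x = 000111101111
bit 6 is currently 1; clear it via x & ~(1 << 6) = x & ~64
→ 000110101111 = 431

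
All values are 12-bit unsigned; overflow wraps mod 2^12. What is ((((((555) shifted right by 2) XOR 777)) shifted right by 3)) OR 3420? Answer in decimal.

3452

555 = 001000101011
→ shifted right by 2 → 000010001010 = 138
777 = 001100001001
→ XOR → 001110000011 = 899
→ shifted right by 3 → 000001110000 = 112
3420 = 110101011100
→ OR → 110101111100 = 3452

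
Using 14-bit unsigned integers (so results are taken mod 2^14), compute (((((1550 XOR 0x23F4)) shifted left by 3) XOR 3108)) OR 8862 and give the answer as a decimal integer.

1550 = 00011000001110
0x23F4 = 10001111110100
→ XOR → 10010111111010 = 9722
→ shifted left by 3 (mod 2^14) → 10111111010000 = 12240
3108 = 00110000100100
→ XOR → 10001111110100 = 9204
8862 = 10001010011110
→ OR → 10001111111110 = 9214

9214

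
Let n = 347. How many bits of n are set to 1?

347 = 101011011
Count the 1s: 1 + 1 + 1 + 1 + 1 + 1 = 6

6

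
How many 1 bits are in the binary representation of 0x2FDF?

0x2FDF = 10111111011111
Count the 1s: 1 + 1 + 1 + 1 + 1 + 1 + 1 + 1 + 1 + 1 + 1 + 1 = 12

12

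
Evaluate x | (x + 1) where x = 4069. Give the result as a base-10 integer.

4071

x = 111111100101 = 4069
x + 1 = 111111100110
OR    = 111111100111 = 4071
(x | (x + 1) sets the lowest cleared bit.)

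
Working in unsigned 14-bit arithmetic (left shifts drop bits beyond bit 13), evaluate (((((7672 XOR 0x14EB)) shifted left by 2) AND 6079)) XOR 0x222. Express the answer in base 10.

7672 = 01110111111000
0x14EB = 01010011101011
→ XOR → 00100100010011 = 2323
→ shifted left by 2 (mod 2^14) → 10010001001100 = 9292
6079 = 01011110111111
→ AND → 00010000001100 = 1036
0x222 = 00001000100010
→ XOR → 00011000101110 = 1582

1582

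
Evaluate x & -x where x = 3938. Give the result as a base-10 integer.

2

x = 111101100010 = 3938
-x (two's complement) = …000010011110
AND   = 000000000010 = 2
(x & -x isolates the lowest set bit of x.)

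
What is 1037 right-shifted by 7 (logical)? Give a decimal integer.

1037 = 10000001101
shift right by 7 → 00000001000 = 8
(equivalently, floor(1037 / 128))

8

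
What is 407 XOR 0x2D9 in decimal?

846

407 = 0110010111
0x2D9 = 1011011001
XOR → 1101001110 = 846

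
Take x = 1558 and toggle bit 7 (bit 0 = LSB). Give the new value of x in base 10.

x = 011000010110
bit 7 is currently 0; toggle it via x ^ (1 << 7) = x ^ 128
→ 011010010110 = 1686

1686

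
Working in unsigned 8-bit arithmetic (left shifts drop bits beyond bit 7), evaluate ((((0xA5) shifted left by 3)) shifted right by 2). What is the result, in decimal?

0xA5 = 10100101
→ shifted left by 3 (mod 2^8) → 00101000 = 40
→ shifted right by 2 → 00001010 = 10

10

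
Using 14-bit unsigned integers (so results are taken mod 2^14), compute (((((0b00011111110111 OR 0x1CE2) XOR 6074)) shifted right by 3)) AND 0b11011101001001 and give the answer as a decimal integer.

265

0b00011111110111 = 00011111110111
0x1CE2 = 01110011100010
→ OR → 01111111110111 = 8183
6074 = 01011110111010
→ XOR → 00100001001101 = 2125
→ shifted right by 3 → 00000100001001 = 265
0b11011101001001 = 11011101001001
→ AND → 00000100001001 = 265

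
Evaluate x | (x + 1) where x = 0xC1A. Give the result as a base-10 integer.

3099

x = 110000011010 = 3098
x + 1 = 110000011011
OR    = 110000011011 = 3099
(x | (x + 1) sets the lowest cleared bit.)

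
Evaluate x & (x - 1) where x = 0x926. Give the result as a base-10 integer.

x = 100100100110 = 2342
x - 1 = 100100100101
AND   = 100100100100 = 2340
(x & (x - 1) clears the lowest set bit of x.)

2340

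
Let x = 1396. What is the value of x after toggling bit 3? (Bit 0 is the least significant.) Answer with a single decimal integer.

x = 010101110100
bit 3 is currently 0; toggle it via x ^ (1 << 3) = x ^ 8
→ 010101111100 = 1404

1404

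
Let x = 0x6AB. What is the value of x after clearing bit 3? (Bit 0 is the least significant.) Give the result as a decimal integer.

1699

x = 011010101011
bit 3 is currently 1; clear it via x & ~(1 << 3) = x & ~8
→ 011010100011 = 1699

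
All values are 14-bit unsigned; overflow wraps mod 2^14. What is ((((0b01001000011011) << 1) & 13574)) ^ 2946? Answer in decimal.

0b01001000011011 = 01001000011011
→ << 1 (mod 2^14) → 10010000110110 = 9270
13574 = 11010100000110
→ & → 10010000000110 = 9222
2946 = 00101110000010
→ ^ → 10111110000100 = 12164

12164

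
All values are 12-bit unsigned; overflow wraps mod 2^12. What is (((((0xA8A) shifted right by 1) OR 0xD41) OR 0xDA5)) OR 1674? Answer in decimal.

0xA8A = 101010001010
→ shifted right by 1 → 010101000101 = 1349
0xD41 = 110101000001
→ OR → 110101000101 = 3397
0xDA5 = 110110100101
→ OR → 110111100101 = 3557
1674 = 011010001010
→ OR → 111111101111 = 4079

4079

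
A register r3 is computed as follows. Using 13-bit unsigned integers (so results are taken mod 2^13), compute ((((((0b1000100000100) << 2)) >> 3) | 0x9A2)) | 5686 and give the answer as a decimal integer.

8118

0b1000100000100 = 1000100000100
→ << 2 (mod 2^13) → 0010000010000 = 1040
→ >> 3 → 0000010000010 = 130
0x9A2 = 0100110100010
→ | → 0100110100010 = 2466
5686 = 1011000110110
→ | → 1111110110110 = 8118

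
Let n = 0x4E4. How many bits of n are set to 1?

0x4E4 = 10011100100
Count the 1s: 1 + 1 + 1 + 1 + 1 = 5

5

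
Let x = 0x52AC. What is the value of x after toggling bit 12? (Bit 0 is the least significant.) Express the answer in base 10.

17068

x = 0101001010101100
bit 12 is currently 1; toggle it via x ^ (1 << 12) = x ^ 4096
→ 0100001010101100 = 17068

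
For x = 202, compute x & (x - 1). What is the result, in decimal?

x = 11001010 = 202
x - 1 = 11001001
AND   = 11001000 = 200
(x & (x - 1) clears the lowest set bit of x.)

200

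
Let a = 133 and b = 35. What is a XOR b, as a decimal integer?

166

133 = 10000101
35 = 00100011
XOR → 10100110 = 166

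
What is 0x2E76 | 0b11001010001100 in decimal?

0x2E76 = 10111001110110
b = 11001010001100
 OR → 11111011111110 = 16126

16126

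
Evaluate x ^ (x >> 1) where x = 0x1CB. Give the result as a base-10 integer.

302

x = 111001011 = 459
x>>1 = 011100101
XOR  = 100101110 = 302
(x ^ (x >> 1) gives the standard binary-reflected Gray code of x.)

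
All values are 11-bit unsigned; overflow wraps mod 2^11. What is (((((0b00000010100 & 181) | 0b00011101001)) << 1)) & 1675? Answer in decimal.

138

0b00000010100 = 00000010100
181 = 00010110101
→ & → 00000010100 = 20
0b00011101001 = 00011101001
→ | → 00011111101 = 253
→ << 1 (mod 2^11) → 00111111010 = 506
1675 = 11010001011
→ & → 00010001010 = 138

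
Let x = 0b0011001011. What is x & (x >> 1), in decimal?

65

x = 11001011 = 203
x>>1 = 01100101
AND  = 01000001 = 65
(x & (x >> 1) has a 1 wherever x has two consecutive 1 bits.)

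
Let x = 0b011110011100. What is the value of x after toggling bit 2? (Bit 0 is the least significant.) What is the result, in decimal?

x = 011110011100
bit 2 is currently 1; toggle it via x ^ (1 << 2) = x ^ 4
→ 011110011000 = 1944

1944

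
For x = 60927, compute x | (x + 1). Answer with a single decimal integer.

61439

x = 1110110111111111 = 60927
x + 1 = 1110111000000000
OR    = 1110111111111111 = 61439
(x | (x + 1) sets the lowest cleared bit.)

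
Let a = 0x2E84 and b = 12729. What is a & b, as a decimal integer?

8320

0x2E84 = 10111010000100
12729 = 11000110111001
AND → 10000010000000 = 8320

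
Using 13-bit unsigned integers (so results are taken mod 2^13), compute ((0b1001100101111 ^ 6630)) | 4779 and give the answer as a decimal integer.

6891

0b1001100101111 = 1001100101111
6630 = 1100111100110
→ ^ → 0101011001001 = 2761
4779 = 1001010101011
→ | → 1101011101011 = 6891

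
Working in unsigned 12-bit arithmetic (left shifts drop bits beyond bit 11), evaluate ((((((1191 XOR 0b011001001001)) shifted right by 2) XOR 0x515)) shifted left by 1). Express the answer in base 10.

1191 = 010010100111
0b011001001001 = 011001001001
→ XOR → 001011101110 = 750
→ shifted right by 2 → 000010111011 = 187
0x515 = 010100010101
→ XOR → 010110101110 = 1454
→ shifted left by 1 (mod 2^12) → 101101011100 = 2908

2908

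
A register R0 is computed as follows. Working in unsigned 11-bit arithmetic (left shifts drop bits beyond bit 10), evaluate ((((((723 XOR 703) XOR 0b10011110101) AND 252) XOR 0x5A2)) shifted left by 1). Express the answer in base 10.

723 = 01011010011
703 = 01010111111
→ XOR → 00001101100 = 108
0b10011110101 = 10011110101
→ XOR → 10010011001 = 1177
252 = 00011111100
→ AND → 00010011000 = 152
0x5A2 = 10110100010
→ XOR → 10100111010 = 1338
→ shifted left by 1 (mod 2^11) → 01001110100 = 628

628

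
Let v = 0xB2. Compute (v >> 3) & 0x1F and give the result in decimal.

v = 010110010
Shift right by 3: 010110
Mask low 5 bits: 10110 = 22

22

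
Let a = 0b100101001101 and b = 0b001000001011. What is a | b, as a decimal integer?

2895

a = 100101001101
b = 001000001011
 OR → 101101001111 = 2895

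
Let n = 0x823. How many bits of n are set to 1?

0x823 = 100000100011
Count the 1s: 1 + 1 + 1 + 1 = 4

4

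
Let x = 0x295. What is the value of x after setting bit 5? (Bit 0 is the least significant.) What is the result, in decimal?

693

x = 1010010101
bit 5 is currently 0; set it via x | (1 << 5) = x | 32
→ 1010110101 = 693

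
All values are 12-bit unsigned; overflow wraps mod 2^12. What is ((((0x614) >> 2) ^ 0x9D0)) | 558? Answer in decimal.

0x614 = 011000010100
→ >> 2 → 000110000101 = 389
0x9D0 = 100111010000
→ ^ → 100001010101 = 2133
558 = 001000101110
→ | → 101001111111 = 2687

2687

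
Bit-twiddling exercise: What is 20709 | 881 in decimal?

21493

20709 = 101000011100101
881 = 000001101110001
 OR → 101001111110101 = 21493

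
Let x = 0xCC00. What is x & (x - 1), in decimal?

51200

x = 1100110000000000 = 52224
x - 1 = 1100101111111111
AND   = 1100100000000000 = 51200
(x & (x - 1) clears the lowest set bit of x.)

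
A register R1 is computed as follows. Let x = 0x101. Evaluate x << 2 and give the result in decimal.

0x101 = 00100000001
shift left by 2 → 10000000100 = 1028
(equivalently, 257 × 2^2 = 257 × 4)

1028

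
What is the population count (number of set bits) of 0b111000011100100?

n = 111000011100100
Count the 1s: 1 + 1 + 1 + 1 + 1 + 1 + 1 = 7

7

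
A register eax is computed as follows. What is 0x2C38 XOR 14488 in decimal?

0x2C38 = 10110000111000
14488 = 11100010011000
XOR → 01010010100000 = 5280

5280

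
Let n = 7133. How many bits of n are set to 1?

10

7133 = 1101111011101
Count the 1s: 1 + 1 + 1 + 1 + 1 + 1 + 1 + 1 + 1 + 1 = 10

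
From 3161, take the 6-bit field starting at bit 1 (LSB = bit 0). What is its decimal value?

44

v = 110001011001
Shift right by 1: 11000101100
Mask low 6 bits: 101100 = 44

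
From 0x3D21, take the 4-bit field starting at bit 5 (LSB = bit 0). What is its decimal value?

9

v = 011110100100001
Shift right by 5: 0111101001
Mask low 4 bits: 1001 = 9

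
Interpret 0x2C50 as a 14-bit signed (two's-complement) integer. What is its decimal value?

-5040

pattern = 10110001010000 (MSB is 1 ⇒ negative)
Invert: 01001110101111, add 1 → 01001110110000 = 5040, so the value is -5040.
(Equivalently: 11344 - 2^14 = 11344 - 16384 = -5040.)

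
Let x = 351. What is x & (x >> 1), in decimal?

x = 101011111 = 351
x>>1 = 010101111
AND  = 000001111 = 15
(x & (x >> 1) has a 1 wherever x has two consecutive 1 bits.)

15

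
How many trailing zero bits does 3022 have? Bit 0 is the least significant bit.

3022 = 101111001110
Trailing zeros: 1, so the lowest set bit is bit 1 (value 2).

1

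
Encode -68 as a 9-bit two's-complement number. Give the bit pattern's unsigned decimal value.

444

68 in 9 bits: 001000100
Invert: 110111011
Add 1:  110111100 = 444
(Check: 2^9 - 68 = 512 - 68 = 444.)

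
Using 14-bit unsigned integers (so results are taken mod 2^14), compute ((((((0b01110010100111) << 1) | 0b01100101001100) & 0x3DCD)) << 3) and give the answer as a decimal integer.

2656

0b01110010100111 = 01110010100111
→ << 1 (mod 2^14) → 11100101001110 = 14670
0b01100101001100 = 01100101001100
→ | → 11100101001110 = 14670
0x3DCD = 11110111001101
→ & → 11100101001100 = 14668
→ << 3 (mod 2^14) → 00101001100000 = 2656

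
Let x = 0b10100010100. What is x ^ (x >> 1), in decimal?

1950

x = 10100010100 = 1300
x>>1 = 01010001010
XOR  = 11110011110 = 1950
(x ^ (x >> 1) gives the standard binary-reflected Gray code of x.)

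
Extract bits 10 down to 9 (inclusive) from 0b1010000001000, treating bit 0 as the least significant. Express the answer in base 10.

v = 1010000001000
Shift right by 9: 1010
Mask low 2 bits: 10 = 2

2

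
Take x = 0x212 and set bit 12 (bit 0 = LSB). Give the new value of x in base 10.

4626

x = 0001000010010
bit 12 is currently 0; set it via x | (1 << 12) = x | 4096
→ 1001000010010 = 4626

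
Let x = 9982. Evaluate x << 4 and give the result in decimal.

159712

9982 = 000010011011111110
shift left by 4 → 100110111111100000 = 159712
(equivalently, 9982 × 2^4 = 9982 × 16)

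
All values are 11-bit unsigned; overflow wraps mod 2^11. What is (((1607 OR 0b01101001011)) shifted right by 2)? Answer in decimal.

467

1607 = 11001000111
0b01101001011 = 01101001011
→ OR → 11101001111 = 1871
→ shifted right by 2 → 00111010011 = 467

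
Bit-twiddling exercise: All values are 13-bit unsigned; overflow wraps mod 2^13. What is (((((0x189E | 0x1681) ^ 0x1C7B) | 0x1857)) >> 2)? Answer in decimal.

1725

0x189E = 1100010011110
0x1681 = 1011010000001
→ | → 1111010011111 = 7839
0x1C7B = 1110001111011
→ ^ → 0001011100100 = 740
0x1857 = 1100001010111
→ | → 1101011110111 = 6903
→ >> 2 → 0011010111101 = 1725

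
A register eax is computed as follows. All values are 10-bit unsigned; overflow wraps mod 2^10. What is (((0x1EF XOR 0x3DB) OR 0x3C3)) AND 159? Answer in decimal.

151

0x1EF = 0111101111
0x3DB = 1111011011
→ XOR → 1000110100 = 564
0x3C3 = 1111000011
→ OR → 1111110111 = 1015
159 = 0010011111
→ AND → 0010010111 = 151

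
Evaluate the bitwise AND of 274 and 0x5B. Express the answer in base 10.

274 = 100010010
0x5B = 001011011
AND → 000010010 = 18

18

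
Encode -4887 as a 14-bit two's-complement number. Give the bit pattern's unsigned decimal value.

11497

4887 in 14 bits: 01001100010111
Invert: 10110011101000
Add 1:  10110011101001 = 11497
(Check: 2^14 - 4887 = 16384 - 4887 = 11497.)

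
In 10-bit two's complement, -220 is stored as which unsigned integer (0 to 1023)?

804

220 in 10 bits: 0011011100
Invert: 1100100011
Add 1:  1100100100 = 804
(Check: 2^10 - 220 = 1024 - 220 = 804.)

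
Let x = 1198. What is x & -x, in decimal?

2

x = 10010101110 = 1198
-x (two's complement) = …01101010010
AND   = 00000000010 = 2
(x & -x isolates the lowest set bit of x.)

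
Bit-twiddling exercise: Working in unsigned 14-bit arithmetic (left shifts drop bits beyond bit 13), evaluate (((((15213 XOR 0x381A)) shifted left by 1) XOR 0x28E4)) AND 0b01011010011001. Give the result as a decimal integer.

15213 = 11101101101101
0x381A = 11100000011010
→ XOR → 00001101110111 = 887
→ shifted left by 1 (mod 2^14) → 00011011101110 = 1774
0x28E4 = 10100011100100
→ XOR → 10111000001010 = 11786
0b01011010011001 = 01011010011001
→ AND → 00011000001000 = 1544

1544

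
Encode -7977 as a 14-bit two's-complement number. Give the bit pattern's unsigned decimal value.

7977 in 14 bits: 01111100101001
Invert: 10000011010110
Add 1:  10000011010111 = 8407
(Check: 2^14 - 7977 = 16384 - 7977 = 8407.)

8407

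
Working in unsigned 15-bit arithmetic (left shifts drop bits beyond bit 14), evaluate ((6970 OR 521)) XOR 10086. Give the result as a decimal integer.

15453

6970 = 001101100111010
521 = 000001000001001
→ OR → 001101100111011 = 6971
10086 = 010011101100110
→ XOR → 011110001011101 = 15453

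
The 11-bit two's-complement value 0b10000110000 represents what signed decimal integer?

pattern = 10000110000 (MSB is 1 ⇒ negative)
Invert: 01111001111, add 1 → 01111010000 = 976, so the value is -976.
(Equivalently: 1072 - 2^11 = 1072 - 2048 = -976.)

-976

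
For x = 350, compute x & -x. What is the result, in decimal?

x = 101011110 = 350
-x (two's complement) = …010100010
AND   = 000000010 = 2
(x & -x isolates the lowest set bit of x.)

2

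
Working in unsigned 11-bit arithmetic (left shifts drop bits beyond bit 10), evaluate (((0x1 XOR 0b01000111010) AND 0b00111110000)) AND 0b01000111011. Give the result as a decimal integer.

0x1 = 00000000001
0b01000111010 = 01000111010
→ XOR → 01000111011 = 571
0b00111110000 = 00111110000
→ AND → 00000110000 = 48
0b01000111011 = 01000111011
→ AND → 00000110000 = 48

48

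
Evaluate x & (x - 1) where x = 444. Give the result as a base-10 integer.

440

x = 110111100 = 444
x - 1 = 110111011
AND   = 110111000 = 440
(x & (x - 1) clears the lowest set bit of x.)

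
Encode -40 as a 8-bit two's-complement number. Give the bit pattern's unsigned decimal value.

216

40 in 8 bits: 00101000
Invert: 11010111
Add 1:  11011000 = 216
(Check: 2^8 - 40 = 256 - 40 = 216.)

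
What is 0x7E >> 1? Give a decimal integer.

0x7E = 1111110
shift right by 1 → 0111111 = 63
(equivalently, floor(126 / 2))

63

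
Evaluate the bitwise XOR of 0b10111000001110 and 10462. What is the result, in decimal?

1744

a = 10111000001110
10462 = 10100011011110
XOR → 00011011010000 = 1744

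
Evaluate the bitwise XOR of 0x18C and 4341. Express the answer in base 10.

4473

0x18C = 0000110001100
4341 = 1000011110101
XOR → 1000101111001 = 4473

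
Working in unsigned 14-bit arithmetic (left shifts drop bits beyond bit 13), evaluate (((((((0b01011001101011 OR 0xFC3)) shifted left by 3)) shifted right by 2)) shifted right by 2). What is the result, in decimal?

0b01011001101011 = 01011001101011
0xFC3 = 00111111000011
→ OR → 01111111101011 = 8171
→ shifted left by 3 (mod 2^14) → 11111101011000 = 16216
→ shifted right by 2 → 00111111010110 = 4054
→ shifted right by 2 → 00001111110101 = 1013

1013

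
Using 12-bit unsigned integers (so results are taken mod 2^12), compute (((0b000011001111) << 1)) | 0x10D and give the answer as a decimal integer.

0b000011001111 = 000011001111
→ << 1 (mod 2^12) → 000110011110 = 414
0x10D = 000100001101
→ | → 000110011111 = 415

415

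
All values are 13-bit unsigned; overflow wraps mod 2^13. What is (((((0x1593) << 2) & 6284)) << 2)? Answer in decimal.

0x1593 = 1010110010011
→ << 2 (mod 2^13) → 1011001001100 = 5708
6284 = 1100010001100
→ & → 1000000001100 = 4108
→ << 2 (mod 2^13) → 0000000110000 = 48

48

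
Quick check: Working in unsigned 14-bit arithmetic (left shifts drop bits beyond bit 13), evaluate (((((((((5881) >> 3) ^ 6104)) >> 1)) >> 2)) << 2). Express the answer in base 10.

5881 = 01011011111001
→ >> 3 → 00001011011111 = 735
6104 = 01011111011000
→ ^ → 01010100000111 = 5383
→ >> 1 → 00101010000011 = 2691
→ >> 2 → 00001010100000 = 672
→ << 2 (mod 2^14) → 00101010000000 = 2688

2688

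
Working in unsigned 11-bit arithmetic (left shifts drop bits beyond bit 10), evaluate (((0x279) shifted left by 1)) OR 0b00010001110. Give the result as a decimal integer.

1278

0x279 = 01001111001
→ shifted left by 1 (mod 2^11) → 10011110010 = 1266
0b00010001110 = 00010001110
→ OR → 10011111110 = 1278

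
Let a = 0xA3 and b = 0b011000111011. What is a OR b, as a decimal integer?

0xA3 = 00010100011
b = 11000111011
 OR → 11010111011 = 1723

1723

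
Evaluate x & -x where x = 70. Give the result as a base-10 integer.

2

x = 1000110 = 70
-x (two's complement) = …0111010
AND   = 0000010 = 2
(x & -x isolates the lowest set bit of x.)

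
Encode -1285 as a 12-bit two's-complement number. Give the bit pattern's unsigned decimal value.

1285 in 12 bits: 010100000101
Invert: 101011111010
Add 1:  101011111011 = 2811
(Check: 2^12 - 1285 = 4096 - 1285 = 2811.)

2811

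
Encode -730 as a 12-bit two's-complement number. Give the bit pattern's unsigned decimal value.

730 in 12 bits: 001011011010
Invert: 110100100101
Add 1:  110100100110 = 3366
(Check: 2^12 - 730 = 4096 - 730 = 3366.)

3366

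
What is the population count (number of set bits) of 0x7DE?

9

0x7DE = 11111011110
Count the 1s: 1 + 1 + 1 + 1 + 1 + 1 + 1 + 1 + 1 = 9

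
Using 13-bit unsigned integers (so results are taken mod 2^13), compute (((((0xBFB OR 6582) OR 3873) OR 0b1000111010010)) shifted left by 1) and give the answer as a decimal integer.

8190

0xBFB = 0101111111011
6582 = 1100110110110
→ OR → 1101111111111 = 7167
3873 = 0111100100001
→ OR → 1111111111111 = 8191
0b1000111010010 = 1000111010010
→ OR → 1111111111111 = 8191
→ shifted left by 1 (mod 2^13) → 1111111111110 = 8190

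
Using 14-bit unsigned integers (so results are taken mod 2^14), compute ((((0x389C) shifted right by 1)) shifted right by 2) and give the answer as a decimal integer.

0x389C = 11100010011100
→ shifted right by 1 → 01110001001110 = 7246
→ shifted right by 2 → 00011100010011 = 1811

1811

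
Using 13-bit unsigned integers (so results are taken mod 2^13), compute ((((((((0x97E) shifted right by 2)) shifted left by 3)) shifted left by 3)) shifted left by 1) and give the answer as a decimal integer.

3968

0x97E = 0100101111110
→ shifted right by 2 → 0001001011111 = 607
→ shifted left by 3 (mod 2^13) → 1001011111000 = 4856
→ shifted left by 3 (mod 2^13) → 1011111000000 = 6080
→ shifted left by 1 (mod 2^13) → 0111110000000 = 3968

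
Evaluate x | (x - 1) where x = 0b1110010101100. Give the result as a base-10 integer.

7343

x = 1110010101100 = 7340
x - 1 = 1110010101011
OR    = 1110010101111 = 7343
(x | (x - 1) sets all bits below the lowest set bit.)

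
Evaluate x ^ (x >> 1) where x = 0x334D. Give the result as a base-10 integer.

10987

x = 11001101001101 = 13133
x>>1 = 01100110100110
XOR  = 10101011101011 = 10987
(x ^ (x >> 1) gives the standard binary-reflected Gray code of x.)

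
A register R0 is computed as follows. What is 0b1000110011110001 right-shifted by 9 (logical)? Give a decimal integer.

x = 1000110011110001
shift right by 9 → 0000000001000110 = 70
(equivalently, floor(36081 / 512))

70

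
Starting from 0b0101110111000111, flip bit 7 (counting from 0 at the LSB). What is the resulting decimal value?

23879

x = 0101110111000111
bit 7 is currently 1; toggle it via x ^ (1 << 7) = x ^ 128
→ 0101110101000111 = 23879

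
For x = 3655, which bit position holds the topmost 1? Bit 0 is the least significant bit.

3655 = 111001000111
The topmost 1 is at position 11 (since 2^11 = 2048 ≤ 3655 < 4096).

11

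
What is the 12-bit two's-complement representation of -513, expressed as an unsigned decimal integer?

513 in 12 bits: 001000000001
Invert: 110111111110
Add 1:  110111111111 = 3583
(Check: 2^12 - 513 = 4096 - 513 = 3583.)

3583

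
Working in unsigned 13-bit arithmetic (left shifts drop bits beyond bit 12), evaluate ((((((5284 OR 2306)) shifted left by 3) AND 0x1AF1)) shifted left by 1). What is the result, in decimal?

5284 = 1010010100100
2306 = 0100100000010
→ OR → 1110110100110 = 7590
→ shifted left by 3 (mod 2^13) → 0110100110000 = 3376
0x1AF1 = 1101011110001
→ AND → 0100000110000 = 2096
→ shifted left by 1 (mod 2^13) → 1000001100000 = 4192

4192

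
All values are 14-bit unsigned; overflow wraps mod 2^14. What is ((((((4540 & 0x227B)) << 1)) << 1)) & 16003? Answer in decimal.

128

4540 = 01000110111100
0x227B = 10001001111011
→ & → 00000000111000 = 56
→ << 1 (mod 2^14) → 00000001110000 = 112
→ << 1 (mod 2^14) → 00000011100000 = 224
16003 = 11111010000011
→ & → 00000010000000 = 128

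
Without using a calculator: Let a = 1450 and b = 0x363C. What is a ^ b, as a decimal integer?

13206

1450 = 00010110101010
0x363C = 11011000111100
XOR → 11001110010110 = 13206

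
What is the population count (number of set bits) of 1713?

6

1713 = 11010110001
Count the 1s: 1 + 1 + 1 + 1 + 1 + 1 = 6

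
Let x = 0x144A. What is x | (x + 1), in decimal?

5195

x = 1010001001010 = 5194
x + 1 = 1010001001011
OR    = 1010001001011 = 5195
(x | (x + 1) sets the lowest cleared bit.)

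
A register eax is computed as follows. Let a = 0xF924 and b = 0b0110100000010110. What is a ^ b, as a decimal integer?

0xF924 = 1111100100100100
b = 0110100000010110
XOR → 1001000100110010 = 37170

37170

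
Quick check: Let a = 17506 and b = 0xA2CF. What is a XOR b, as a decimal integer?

59053

17506 = 0100010001100010
0xA2CF = 1010001011001111
XOR → 1110011010101101 = 59053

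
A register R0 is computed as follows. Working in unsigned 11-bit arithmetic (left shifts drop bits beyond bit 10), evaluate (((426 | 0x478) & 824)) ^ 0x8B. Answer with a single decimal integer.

435

426 = 00110101010
0x478 = 10001111000
→ | → 10111111010 = 1530
824 = 01100111000
→ & → 00100111000 = 312
0x8B = 00010001011
→ ^ → 00110110011 = 435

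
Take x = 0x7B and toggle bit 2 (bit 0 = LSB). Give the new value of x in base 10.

127

x = 000001111011
bit 2 is currently 0; toggle it via x ^ (1 << 2) = x ^ 4
→ 000001111111 = 127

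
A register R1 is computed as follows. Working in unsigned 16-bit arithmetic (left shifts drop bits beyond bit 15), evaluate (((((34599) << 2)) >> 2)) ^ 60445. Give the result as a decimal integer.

60218

34599 = 1000011100100111
→ << 2 (mod 2^16) → 0001110010011100 = 7324
→ >> 2 → 0000011100100111 = 1831
60445 = 1110110000011101
→ ^ → 1110101100111010 = 60218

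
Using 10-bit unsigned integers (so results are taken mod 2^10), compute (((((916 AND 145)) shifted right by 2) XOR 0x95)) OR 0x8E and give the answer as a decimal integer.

916 = 1110010100
145 = 0010010001
→ AND → 0010010000 = 144
→ shifted right by 2 → 0000100100 = 36
0x95 = 0010010101
→ XOR → 0010110001 = 177
0x8E = 0010001110
→ OR → 0010111111 = 191

191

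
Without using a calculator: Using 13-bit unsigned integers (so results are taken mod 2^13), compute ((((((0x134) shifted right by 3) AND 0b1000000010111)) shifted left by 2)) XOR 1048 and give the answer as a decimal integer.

0x134 = 0000100110100
→ shifted right by 3 → 0000000100110 = 38
0b1000000010111 = 1000000010111
→ AND → 0000000000110 = 6
→ shifted left by 2 (mod 2^13) → 0000000011000 = 24
1048 = 0010000011000
→ XOR → 0010000000000 = 1024

1024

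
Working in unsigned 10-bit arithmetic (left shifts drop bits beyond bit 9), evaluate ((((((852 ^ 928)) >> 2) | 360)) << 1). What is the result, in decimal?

852 = 1101010100
928 = 1110100000
→ ^ → 0011110100 = 244
→ >> 2 → 0000111101 = 61
360 = 0101101000
→ | → 0101111101 = 381
→ << 1 (mod 2^10) → 1011111010 = 762

762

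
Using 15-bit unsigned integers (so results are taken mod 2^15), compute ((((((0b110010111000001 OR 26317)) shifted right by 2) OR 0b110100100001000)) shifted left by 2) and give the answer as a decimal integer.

0b110010111000001 = 110010111000001
26317 = 110011011001101
→ OR → 110011111001101 = 26573
→ shifted right by 2 → 001100111110011 = 6643
0b110100100001000 = 110100100001000
→ OR → 111100111111011 = 31227
→ shifted left by 2 (mod 2^15) → 110011111101100 = 26604

26604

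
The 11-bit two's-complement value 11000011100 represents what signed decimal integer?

-484

pattern = 11000011100 (MSB is 1 ⇒ negative)
Invert: 00111100011, add 1 → 00111100100 = 484, so the value is -484.
(Equivalently: 1564 - 2^11 = 1564 - 2048 = -484.)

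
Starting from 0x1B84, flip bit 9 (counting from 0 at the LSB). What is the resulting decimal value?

6532

x = 1101110000100
bit 9 is currently 1; toggle it via x ^ (1 << 9) = x ^ 512
→ 1100110000100 = 6532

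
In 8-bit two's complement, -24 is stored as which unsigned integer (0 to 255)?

24 in 8 bits: 00011000
Invert: 11100111
Add 1:  11101000 = 232
(Check: 2^8 - 24 = 256 - 24 = 232.)

232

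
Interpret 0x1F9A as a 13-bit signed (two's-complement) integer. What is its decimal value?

pattern = 1111110011010 (MSB is 1 ⇒ negative)
Invert: 0000001100101, add 1 → 0000001100110 = 102, so the value is -102.
(Equivalently: 8090 - 2^13 = 8090 - 8192 = -102.)

-102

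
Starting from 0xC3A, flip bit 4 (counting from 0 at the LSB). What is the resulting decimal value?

x = 00110000111010
bit 4 is currently 1; toggle it via x ^ (1 << 4) = x ^ 16
→ 00110000101010 = 3114

3114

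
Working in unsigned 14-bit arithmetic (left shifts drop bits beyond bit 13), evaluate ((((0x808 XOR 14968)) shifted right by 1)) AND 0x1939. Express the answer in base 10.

6456

0x808 = 00100000001000
14968 = 11101001111000
→ XOR → 11001001110000 = 12912
→ shifted right by 1 → 01100100111000 = 6456
0x1939 = 01100100111001
→ AND → 01100100111000 = 6456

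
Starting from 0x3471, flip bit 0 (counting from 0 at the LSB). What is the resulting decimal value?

x = 011010001110001
bit 0 is currently 1; toggle it via x ^ (1 << 0) = x ^ 1
→ 011010001110000 = 13424

13424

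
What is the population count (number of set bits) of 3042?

7

3042 = 101111100010
Count the 1s: 1 + 1 + 1 + 1 + 1 + 1 + 1 = 7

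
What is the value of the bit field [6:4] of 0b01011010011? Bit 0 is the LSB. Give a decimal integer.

5

v = 01011010011
Shift right by 4: 0101101
Mask low 3 bits: 101 = 5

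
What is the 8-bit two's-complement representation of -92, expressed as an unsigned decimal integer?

92 in 8 bits: 01011100
Invert: 10100011
Add 1:  10100100 = 164
(Check: 2^8 - 92 = 256 - 92 = 164.)

164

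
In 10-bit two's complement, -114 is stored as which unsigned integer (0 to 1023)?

910

114 in 10 bits: 0001110010
Invert: 1110001101
Add 1:  1110001110 = 910
(Check: 2^10 - 114 = 1024 - 114 = 910.)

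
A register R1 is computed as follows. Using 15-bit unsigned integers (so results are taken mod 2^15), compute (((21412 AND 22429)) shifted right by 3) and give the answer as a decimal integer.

2672

21412 = 101001110100100
22429 = 101011110011101
→ AND → 101001110000100 = 21380
→ shifted right by 3 → 000101001110000 = 2672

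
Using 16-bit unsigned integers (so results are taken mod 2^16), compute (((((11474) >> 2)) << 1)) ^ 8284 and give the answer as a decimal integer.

13876

11474 = 0010110011010010
→ >> 2 → 0000101100110100 = 2868
→ << 1 (mod 2^16) → 0001011001101000 = 5736
8284 = 0010000001011100
→ ^ → 0011011000110100 = 13876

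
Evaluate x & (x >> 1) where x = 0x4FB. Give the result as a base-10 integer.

121

x = 10011111011 = 1275
x>>1 = 01001111101
AND  = 00001111001 = 121
(x & (x >> 1) has a 1 wherever x has two consecutive 1 bits.)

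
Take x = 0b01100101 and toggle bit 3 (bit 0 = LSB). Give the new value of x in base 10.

x = 01100101
bit 3 is currently 0; toggle it via x ^ (1 << 3) = x ^ 8
→ 01101101 = 109

109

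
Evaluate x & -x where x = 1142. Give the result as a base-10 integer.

x = 10001110110 = 1142
-x (two's complement) = …01110001010
AND   = 00000000010 = 2
(x & -x isolates the lowest set bit of x.)

2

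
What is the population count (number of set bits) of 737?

5

737 = 1011100001
Count the 1s: 1 + 1 + 1 + 1 + 1 = 5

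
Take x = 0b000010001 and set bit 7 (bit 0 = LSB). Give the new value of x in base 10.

145

x = 000010001
bit 7 is currently 0; set it via x | (1 << 7) = x | 128
→ 010010001 = 145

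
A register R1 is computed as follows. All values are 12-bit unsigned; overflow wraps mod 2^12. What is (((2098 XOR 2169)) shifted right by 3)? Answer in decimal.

9

2098 = 100000110010
2169 = 100001111001
→ XOR → 000001001011 = 75
→ shifted right by 3 → 000000001001 = 9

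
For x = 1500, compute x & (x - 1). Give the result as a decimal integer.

1496

x = 10111011100 = 1500
x - 1 = 10111011011
AND   = 10111011000 = 1496
(x & (x - 1) clears the lowest set bit of x.)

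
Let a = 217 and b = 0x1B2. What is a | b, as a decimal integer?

507

217 = 011011001
0x1B2 = 110110010
 OR → 111111011 = 507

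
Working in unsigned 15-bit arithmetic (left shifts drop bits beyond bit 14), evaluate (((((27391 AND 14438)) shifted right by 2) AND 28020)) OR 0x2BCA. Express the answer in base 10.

27391 = 110101011111111
14438 = 011100001100110
→ AND → 010100001100110 = 10342
→ shifted right by 2 → 000101000011001 = 2585
28020 = 110110101110100
→ AND → 000100000010000 = 2064
0x2BCA = 010101111001010
→ OR → 010101111011010 = 11226

11226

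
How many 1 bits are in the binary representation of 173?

173 = 10101101
Count the 1s: 1 + 1 + 1 + 1 + 1 = 5

5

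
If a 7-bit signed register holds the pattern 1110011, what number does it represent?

pattern = 1110011 (MSB is 1 ⇒ negative)
Invert: 0001100, add 1 → 0001101 = 13, so the value is -13.
(Equivalently: 115 - 2^7 = 115 - 128 = -13.)

-13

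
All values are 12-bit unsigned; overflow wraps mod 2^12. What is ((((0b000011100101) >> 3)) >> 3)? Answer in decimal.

3

0b000011100101 = 000011100101
→ >> 3 → 000000011100 = 28
→ >> 3 → 000000000011 = 3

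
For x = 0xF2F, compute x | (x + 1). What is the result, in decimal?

3903

x = 111100101111 = 3887
x + 1 = 111100110000
OR    = 111100111111 = 3903
(x | (x + 1) sets the lowest cleared bit.)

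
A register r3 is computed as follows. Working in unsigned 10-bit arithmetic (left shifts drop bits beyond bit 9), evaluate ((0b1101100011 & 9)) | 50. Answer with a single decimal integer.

0b1101100011 = 1101100011
9 = 0000001001
→ & → 0000000001 = 1
50 = 0000110010
→ | → 0000110011 = 51

51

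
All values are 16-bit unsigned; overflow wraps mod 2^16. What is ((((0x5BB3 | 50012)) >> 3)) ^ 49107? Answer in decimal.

42156

0x5BB3 = 0101101110110011
50012 = 1100001101011100
→ | → 1101101111111111 = 56319
→ >> 3 → 0001101101111111 = 7039
49107 = 1011111111010011
→ ^ → 1010010010101100 = 42156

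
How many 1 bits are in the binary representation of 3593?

5

3593 = 111000001001
Count the 1s: 1 + 1 + 1 + 1 + 1 = 5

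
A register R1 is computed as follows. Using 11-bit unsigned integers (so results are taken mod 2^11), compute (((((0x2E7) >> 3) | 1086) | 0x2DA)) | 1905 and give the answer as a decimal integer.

2047

0x2E7 = 01011100111
→ >> 3 → 00001011100 = 92
1086 = 10000111110
→ | → 10001111110 = 1150
0x2DA = 01011011010
→ | → 11011111110 = 1790
1905 = 11101110001
→ | → 11111111111 = 2047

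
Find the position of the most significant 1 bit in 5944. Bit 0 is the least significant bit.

5944 = 1011100111000
The topmost 1 is at position 12 (since 2^12 = 4096 ≤ 5944 < 8192).

12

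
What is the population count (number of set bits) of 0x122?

3

0x122 = 100100010
Count the 1s: 1 + 1 + 1 = 3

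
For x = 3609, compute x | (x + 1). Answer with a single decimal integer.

x = 111000011001 = 3609
x + 1 = 111000011010
OR    = 111000011011 = 3611
(x | (x + 1) sets the lowest cleared bit.)

3611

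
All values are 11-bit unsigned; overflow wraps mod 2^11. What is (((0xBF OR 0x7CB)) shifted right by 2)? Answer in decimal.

0xBF = 00010111111
0x7CB = 11111001011
→ OR → 11111111111 = 2047
→ shifted right by 2 → 00111111111 = 511

511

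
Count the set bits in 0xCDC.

0xCDC = 110011011100
Count the 1s: 1 + 1 + 1 + 1 + 1 + 1 + 1 = 7

7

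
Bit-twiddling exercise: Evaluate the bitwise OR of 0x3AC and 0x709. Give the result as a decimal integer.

0x3AC = 01110101100
0x709 = 11100001001
 OR → 11110101101 = 1965

1965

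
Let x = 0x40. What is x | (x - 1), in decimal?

127

x = 1000000 = 64
x - 1 = 0111111
OR    = 1111111 = 127
(x | (x - 1) sets all bits below the lowest set bit.)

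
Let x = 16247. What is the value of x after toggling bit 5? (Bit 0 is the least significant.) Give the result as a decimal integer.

16215

x = 11111101110111
bit 5 is currently 1; toggle it via x ^ (1 << 5) = x ^ 32
→ 11111101010111 = 16215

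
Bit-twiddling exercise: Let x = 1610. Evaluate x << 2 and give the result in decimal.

1610 = 0011001001010
shift left by 2 → 1100100101000 = 6440
(equivalently, 1610 × 2^2 = 1610 × 4)

6440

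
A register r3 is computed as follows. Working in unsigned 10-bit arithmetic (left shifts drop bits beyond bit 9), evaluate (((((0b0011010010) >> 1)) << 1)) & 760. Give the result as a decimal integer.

208

0b0011010010 = 0011010010
→ >> 1 → 0001101001 = 105
→ << 1 (mod 2^10) → 0011010010 = 210
760 = 1011111000
→ & → 0011010000 = 208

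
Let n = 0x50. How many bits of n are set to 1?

0x50 = 1010000
Count the 1s: 1 + 1 = 2

2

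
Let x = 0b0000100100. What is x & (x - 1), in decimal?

32

x = 100100 = 36
x - 1 = 100011
AND   = 100000 = 32
(x & (x - 1) clears the lowest set bit of x.)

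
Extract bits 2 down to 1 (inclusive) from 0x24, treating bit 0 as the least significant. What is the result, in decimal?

v = 00100100
Shift right by 1: 0010010
Mask low 2 bits: 10 = 2

2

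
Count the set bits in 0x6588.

0x6588 = 110010110001000
Count the 1s: 1 + 1 + 1 + 1 + 1 + 1 = 6

6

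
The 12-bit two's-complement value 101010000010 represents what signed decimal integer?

pattern = 101010000010 (MSB is 1 ⇒ negative)
Invert: 010101111101, add 1 → 010101111110 = 1406, so the value is -1406.
(Equivalently: 2690 - 2^12 = 2690 - 4096 = -1406.)

-1406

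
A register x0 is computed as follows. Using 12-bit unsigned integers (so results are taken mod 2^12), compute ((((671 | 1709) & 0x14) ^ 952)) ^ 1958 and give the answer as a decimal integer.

1034

671 = 001010011111
1709 = 011010101101
→ | → 011010111111 = 1727
0x14 = 000000010100
→ & → 000000010100 = 20
952 = 001110111000
→ ^ → 001110101100 = 940
1958 = 011110100110
→ ^ → 010000001010 = 1034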